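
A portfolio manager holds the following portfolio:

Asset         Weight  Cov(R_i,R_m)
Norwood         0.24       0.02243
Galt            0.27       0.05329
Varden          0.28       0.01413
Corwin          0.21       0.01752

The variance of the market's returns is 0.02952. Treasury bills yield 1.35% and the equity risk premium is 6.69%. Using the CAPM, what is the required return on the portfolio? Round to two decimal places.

7.56%

β_Norwood = 0.02243 / 0.02952 = 0.7598
β_Galt = 0.05329 / 0.02952 = 1.8052
β_Varden = 0.01413 / 0.02952 = 0.4787
β_Corwin = 0.01752 / 0.02952 = 0.5935
β_P = Σ w_i β_i = 0.24×0.7598 + 0.27×1.8052 + 0.28×0.4787 + 0.21×0.5935 = 0.9284
E(R_P) = R_f + β_P × MRP = 1.35% + 0.9284 × 6.69% = 7.56%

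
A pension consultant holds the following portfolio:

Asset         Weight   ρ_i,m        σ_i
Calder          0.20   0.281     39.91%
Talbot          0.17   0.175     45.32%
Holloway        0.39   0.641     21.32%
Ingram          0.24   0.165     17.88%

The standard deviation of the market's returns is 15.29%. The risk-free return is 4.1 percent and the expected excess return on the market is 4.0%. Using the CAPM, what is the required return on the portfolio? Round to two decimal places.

β_Calder = 0.281 × 39.91% / 15.29% = 0.7335
β_Talbot = 0.175 × 45.32% / 15.29% = 0.5187
β_Holloway = 0.641 × 21.32% / 15.29% = 0.8938
β_Ingram = 0.165 × 17.88% / 15.29% = 0.1929
β_P = Σ w_i β_i = 0.20×0.7335 + 0.17×0.5187 + 0.39×0.8938 + 0.24×0.1929 = 0.6298
E(R_P) = R_f + β_P × MRP = 4.1% + 0.6298 × 4.0% = 6.62%

6.62%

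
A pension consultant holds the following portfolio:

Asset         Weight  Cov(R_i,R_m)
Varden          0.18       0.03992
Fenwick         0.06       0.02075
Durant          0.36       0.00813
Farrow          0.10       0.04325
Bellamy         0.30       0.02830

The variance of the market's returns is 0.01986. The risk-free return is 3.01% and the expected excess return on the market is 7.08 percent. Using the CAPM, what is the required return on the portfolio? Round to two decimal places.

β_Varden = 0.03992 / 0.01986 = 2.0101
β_Fenwick = 0.02075 / 0.01986 = 1.0448
β_Durant = 0.00813 / 0.01986 = 0.4094
β_Farrow = 0.04325 / 0.01986 = 2.1777
β_Bellamy = 0.02830 / 0.01986 = 1.4250
β_P = Σ w_i β_i = 0.18×2.0101 + 0.06×1.0448 + 0.36×0.4094 + 0.10×2.1777 + 0.30×1.4250 = 1.2172
E(R_P) = R_f + β_P × MRP = 3.01% + 1.2172 × 7.08% = 11.63%

11.63%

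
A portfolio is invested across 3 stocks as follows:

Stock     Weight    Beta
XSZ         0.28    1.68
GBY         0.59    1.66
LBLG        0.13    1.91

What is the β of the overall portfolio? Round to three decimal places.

β_P = Σ w_i β_i = 0.28×1.68 + 0.59×1.66 + 0.13×1.91 = 1.6981

1.698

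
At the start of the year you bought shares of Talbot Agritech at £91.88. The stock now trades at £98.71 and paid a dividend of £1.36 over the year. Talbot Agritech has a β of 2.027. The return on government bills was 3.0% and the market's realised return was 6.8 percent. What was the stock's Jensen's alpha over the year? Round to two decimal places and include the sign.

-1.79%

Realised HPR = (P1 + D1 − P0) / P0 = (98.71 + 1.36 − 91.88) / 91.88 = 8.19 / 91.88 = 8.9138%
MRP = 6.8% − 3.0% = 3.80%
CAPM required = R_f + β·MRP = 3.0% + 2.027 × 3.8% = 10.7026%
α = realised − required = 8.9138% − 10.7026% = -1.79%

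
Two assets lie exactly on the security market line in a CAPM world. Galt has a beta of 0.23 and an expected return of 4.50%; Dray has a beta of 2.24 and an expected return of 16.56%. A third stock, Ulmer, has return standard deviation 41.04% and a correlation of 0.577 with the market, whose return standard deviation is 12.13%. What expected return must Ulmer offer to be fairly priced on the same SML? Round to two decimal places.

14.83%

MRP = (16.56% − 4.50%) / (2.24 − 0.23) = 6.0000%
R_f = 4.50% − 0.23 × 6.0000% = 3.1200%
β_Ulmer = ρ·σ_i/σ_m = 0.577 × 41.04 / 12.13 = 1.9522
E(R_Ulmer) = R_f + β × MRP = 3.1200% + 1.9522 × 6.0000% = 14.83%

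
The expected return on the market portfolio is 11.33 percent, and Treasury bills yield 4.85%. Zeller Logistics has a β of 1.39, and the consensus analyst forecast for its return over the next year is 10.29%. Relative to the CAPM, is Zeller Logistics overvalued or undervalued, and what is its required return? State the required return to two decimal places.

Overvalued; required return 13.86%

MRP = 11.33% − 4.85% = 6.48%
Required return = R_f + β·MRP = 4.85% + 1.39 × 6.48% = 13.86%
Forecast 10.29% < required 13.86% → the stock plots below the SML → overvalued.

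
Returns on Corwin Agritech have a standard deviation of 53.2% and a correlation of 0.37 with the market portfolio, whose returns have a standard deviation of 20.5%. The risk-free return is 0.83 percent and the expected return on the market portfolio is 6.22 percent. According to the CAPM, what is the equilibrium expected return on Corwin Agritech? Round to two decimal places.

6.01%

β = ρ × σ_i / σ_m = 0.37 × 53.2% / 20.5% = 0.9602
MRP = 6.22% − 0.83% = 5.39%
E(R) = 0.83% + 0.9602 × 5.39% = 6.01%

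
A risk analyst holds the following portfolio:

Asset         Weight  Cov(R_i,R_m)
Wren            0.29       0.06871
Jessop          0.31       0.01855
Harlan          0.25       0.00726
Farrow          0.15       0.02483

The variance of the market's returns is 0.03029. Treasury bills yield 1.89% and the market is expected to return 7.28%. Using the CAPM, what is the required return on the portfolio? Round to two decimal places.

β_Wren = 0.06871 / 0.03029 = 2.2684
β_Jessop = 0.01855 / 0.03029 = 0.6124
β_Harlan = 0.00726 / 0.03029 = 0.2397
β_Farrow = 0.02483 / 0.03029 = 0.8197
β_P = Σ w_i β_i = 0.29×2.2684 + 0.31×0.6124 + 0.25×0.2397 + 0.15×0.8197 = 1.0306
MRP = 7.28% − 1.89% = 5.39%
E(R_P) = R_f + β_P × MRP = 1.89% + 1.0306 × 5.39% = 7.44%

7.44%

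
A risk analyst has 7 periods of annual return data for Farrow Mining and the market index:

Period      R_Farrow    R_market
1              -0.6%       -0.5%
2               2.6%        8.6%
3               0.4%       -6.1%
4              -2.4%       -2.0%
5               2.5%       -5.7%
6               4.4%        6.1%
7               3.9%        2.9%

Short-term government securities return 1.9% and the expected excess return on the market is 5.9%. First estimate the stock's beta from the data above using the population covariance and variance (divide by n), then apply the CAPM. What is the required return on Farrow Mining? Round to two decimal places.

3.25%

Mean R_i = (-0.6 + 2.6 + 0.4 − 2.4 + 2.5 + 4.4 + 3.9) / 7 = 1.5429%
Mean R_m = (-0.5 + 8.6 − 6.1 − 2.0 − 5.7 + 6.1 + 2.9) / 7 = 0.4714%
Σ(R_i − R̄_i)(R_m − R̄_m) = 43.8286  ⇒  Cov = 43.8286 / 7 = 6.2612
Σ(R_m − R̄_m)² = 191.9743  ⇒  Var(R_m) = 191.9743 / 7 = 27.4249
β = Cov / Var(R_m) = 6.2612 / 27.4249 = 0.2283
E(R) = R_f + β × MRP = 1.9% + 0.2283 × 5.9% = 3.25%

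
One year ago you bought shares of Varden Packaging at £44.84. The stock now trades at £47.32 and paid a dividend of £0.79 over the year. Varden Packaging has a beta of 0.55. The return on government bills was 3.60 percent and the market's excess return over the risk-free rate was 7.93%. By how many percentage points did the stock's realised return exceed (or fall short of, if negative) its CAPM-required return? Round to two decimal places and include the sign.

-0.67%

Realised HPR = (P1 + D1 − P0) / P0 = (47.32 + 0.79 − 44.84) / 44.84 = 3.27 / 44.84 = 7.2926%
CAPM required = R_f + β·MRP = 3.60% + 0.55 × 7.93% = 7.9615%
α = realised − required = 7.2926% − 7.9615% = -0.67%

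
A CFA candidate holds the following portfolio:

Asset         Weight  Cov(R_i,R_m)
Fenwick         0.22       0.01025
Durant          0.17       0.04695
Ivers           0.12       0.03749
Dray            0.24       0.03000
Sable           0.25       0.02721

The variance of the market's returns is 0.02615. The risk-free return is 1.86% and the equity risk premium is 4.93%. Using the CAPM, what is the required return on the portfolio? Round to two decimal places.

β_Fenwick = 0.01025 / 0.02615 = 0.3920
β_Durant = 0.04695 / 0.02615 = 1.7954
β_Ivers = 0.03749 / 0.02615 = 1.4337
β_Dray = 0.03000 / 0.02615 = 1.1472
β_Sable = 0.02721 / 0.02615 = 1.0405
β_P = Σ w_i β_i = 0.22×0.3920 + 0.17×1.7954 + 0.12×1.4337 + 0.24×1.1472 + 0.25×1.0405 = 1.0990
E(R_P) = R_f + β_P × MRP = 1.86% + 1.0990 × 4.93% = 7.28%

7.28%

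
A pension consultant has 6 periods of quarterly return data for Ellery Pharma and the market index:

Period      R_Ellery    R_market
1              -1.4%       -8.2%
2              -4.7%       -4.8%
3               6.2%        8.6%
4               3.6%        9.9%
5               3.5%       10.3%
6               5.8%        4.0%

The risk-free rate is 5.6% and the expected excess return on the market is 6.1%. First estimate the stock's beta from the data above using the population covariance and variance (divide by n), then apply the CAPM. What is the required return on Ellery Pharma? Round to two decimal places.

Mean R_i = (-1.4 − 4.7 + 6.2 + 3.6 + 3.5 + 5.8) / 6 = 2.1667%
Mean R_m = (-8.2 − 4.8 + 8.6 + 9.9 + 10.3 + 4.0) / 6 = 3.3000%
Σ(R_i − R̄_i)(R_m − R̄_m) = 139.3500  ⇒  Cov = 139.3500 / 6 = 23.2250
Σ(R_m − R̄_m)² = 319.0000  ⇒  Var(R_m) = 319.0000 / 6 = 53.1667
β = Cov / Var(R_m) = 23.2250 / 53.1667 = 0.4368
E(R) = R_f + β × MRP = 5.6% + 0.4368 × 6.1% = 8.26%

8.26%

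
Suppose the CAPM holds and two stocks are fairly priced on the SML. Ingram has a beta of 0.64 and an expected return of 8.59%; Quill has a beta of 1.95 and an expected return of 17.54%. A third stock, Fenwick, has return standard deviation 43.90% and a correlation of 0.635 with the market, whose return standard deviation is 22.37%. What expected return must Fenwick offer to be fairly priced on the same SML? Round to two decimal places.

MRP = (17.54% − 8.59%) / (1.95 − 0.64) = 6.8321%
R_f = 8.59% − 0.64 × 6.8321% = 4.2175%
β_Fenwick = ρ·σ_i/σ_m = 0.635 × 43.90 / 22.37 = 1.2462
E(R_Fenwick) = R_f + β × MRP = 4.2175% + 1.2462 × 6.8321% = 12.73%

12.73%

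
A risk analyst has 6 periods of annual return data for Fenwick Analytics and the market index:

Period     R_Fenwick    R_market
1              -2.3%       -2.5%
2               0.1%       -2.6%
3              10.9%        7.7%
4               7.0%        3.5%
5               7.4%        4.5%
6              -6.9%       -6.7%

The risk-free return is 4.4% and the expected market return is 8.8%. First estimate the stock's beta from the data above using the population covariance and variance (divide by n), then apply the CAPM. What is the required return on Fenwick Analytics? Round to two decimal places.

9.87%

Mean R_i = (-2.3 + 0.1 + 10.9 + 7.0 + 7.4 − 6.9) / 6 = 2.7000%
Mean R_m = (-2.5 − 2.6 + 7.7 + 3.5 + 4.5 − 6.7) / 6 = 0.6500%
Σ(R_i − R̄_i)(R_m − R̄_m) = 182.9200  ⇒  Cov = 182.9200 / 6 = 30.4867
Σ(R_m − R̄_m)² = 147.1550  ⇒  Var(R_m) = 147.1550 / 6 = 24.5258
β = Cov / Var(R_m) = 30.4867 / 24.5258 = 1.2430
MRP = 8.8% − 4.4% = 4.40%
E(R) = R_f + β × MRP = 4.4% + 1.2430 × 4.4% = 9.87%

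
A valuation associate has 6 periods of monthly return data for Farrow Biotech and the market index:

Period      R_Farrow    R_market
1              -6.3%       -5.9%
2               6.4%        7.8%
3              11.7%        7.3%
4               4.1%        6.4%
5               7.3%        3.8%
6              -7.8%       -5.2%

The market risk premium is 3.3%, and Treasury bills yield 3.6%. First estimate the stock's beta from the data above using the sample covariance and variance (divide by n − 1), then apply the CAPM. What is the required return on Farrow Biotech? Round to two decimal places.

Mean R_i = (-6.3 + 6.4 + 11.7 + 4.1 + 7.3 − 7.8) / 6 = 2.5667%
Mean R_m = (-5.9 + 7.8 + 7.3 + 6.4 + 3.8 − 5.2) / 6 = 2.3667%
Σ(R_i − R̄_i)(R_m − R̄_m) = 230.5933  ⇒  Cov = 230.5933 / 5 = 46.1187
Σ(R_m − R̄_m)² = 197.7733  ⇒  Var(R_m) = 197.7733 / 5 = 39.5547
β = Cov / Var(R_m) = 46.1187 / 39.5547 = 1.1659
E(R) = R_f + β × MRP = 3.6% + 1.1659 × 3.3% = 7.45%

7.45%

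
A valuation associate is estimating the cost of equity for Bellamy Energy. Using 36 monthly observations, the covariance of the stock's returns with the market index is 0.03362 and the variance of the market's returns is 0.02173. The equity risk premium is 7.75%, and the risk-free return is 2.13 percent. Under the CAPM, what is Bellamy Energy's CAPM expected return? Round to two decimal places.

β = Cov(R_i, R_m) / Var(R_m) = 0.03362 / 0.02173 = 1.5472
E(R) = R_f + β × MRP = 2.13% + 1.5472 × 7.75% = 14.12%

14.12%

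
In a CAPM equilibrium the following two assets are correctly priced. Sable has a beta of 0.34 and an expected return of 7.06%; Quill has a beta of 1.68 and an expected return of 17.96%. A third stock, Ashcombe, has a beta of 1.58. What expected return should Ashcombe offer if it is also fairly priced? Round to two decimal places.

17.15%

MRP (SML slope) = (17.96% − 7.06%) / (1.68 − 0.34) = 10.90% / 1.34 = 8.1343%
R_f (intercept) = 7.06% − 0.34 × 8.1343% = 4.2943%
E(R_Ashcombe) = R_f + β × MRP = 4.2943% + 1.58 × 8.1343% = 17.15%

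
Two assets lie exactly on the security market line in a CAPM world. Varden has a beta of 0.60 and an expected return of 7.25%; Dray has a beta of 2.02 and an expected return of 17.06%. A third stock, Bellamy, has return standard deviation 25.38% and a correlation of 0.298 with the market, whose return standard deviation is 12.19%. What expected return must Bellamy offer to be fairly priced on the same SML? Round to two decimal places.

7.39%

MRP = (17.06% − 7.25%) / (2.02 − 0.60) = 6.9085%
R_f = 7.25% − 0.60 × 6.9085% = 3.1049%
β_Bellamy = ρ·σ_i/σ_m = 0.298 × 25.38 / 12.19 = 0.6204
E(R_Bellamy) = R_f + β × MRP = 3.1049% + 0.6204 × 6.9085% = 7.39%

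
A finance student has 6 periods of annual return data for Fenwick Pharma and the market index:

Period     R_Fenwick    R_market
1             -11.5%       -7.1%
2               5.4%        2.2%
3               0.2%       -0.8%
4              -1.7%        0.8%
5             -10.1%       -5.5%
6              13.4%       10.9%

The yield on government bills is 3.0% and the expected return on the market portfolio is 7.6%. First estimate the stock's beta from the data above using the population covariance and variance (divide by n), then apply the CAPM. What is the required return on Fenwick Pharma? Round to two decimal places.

Mean R_i = (-11.5 + 5.4 + 0.2 − 1.7 − 10.1 + 13.4) / 6 = -0.7167%
Mean R_m = (-7.1 + 2.2 − 0.8 + 0.8 − 5.5 + 10.9) / 6 = 0.0833%
Σ(R_i − R̄_i)(R_m − R̄_m) = 293.9783  ⇒  Cov = 293.9783 / 6 = 48.9964
Σ(R_m − R̄_m)² = 205.5483  ⇒  Var(R_m) = 205.5483 / 6 = 34.2581
β = Cov / Var(R_m) = 48.9964 / 34.2581 = 1.4302
MRP = 7.6% − 3.0% = 4.60%
E(R) = R_f + β × MRP = 3.0% + 1.4302 × 4.6% = 9.58%

9.58%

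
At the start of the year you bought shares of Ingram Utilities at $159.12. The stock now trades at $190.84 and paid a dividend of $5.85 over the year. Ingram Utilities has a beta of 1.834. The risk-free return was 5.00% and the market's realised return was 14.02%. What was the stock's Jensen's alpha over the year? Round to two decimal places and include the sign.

Realised HPR = (P1 + D1 − P0) / P0 = (190.84 + 5.85 − 159.12) / 159.12 = 37.57 / 159.12 = 23.6111%
MRP = 14.02% − 5.00% = 9.02%
CAPM required = R_f + β·MRP = 5.00% + 1.834 × 9.02% = 21.54268%
α = realised − required = 23.6111% − 21.54268% = +2.07%

+2.07%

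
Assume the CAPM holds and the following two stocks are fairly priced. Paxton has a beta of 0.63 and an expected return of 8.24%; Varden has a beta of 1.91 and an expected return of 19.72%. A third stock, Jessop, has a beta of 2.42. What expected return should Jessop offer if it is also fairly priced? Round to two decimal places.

MRP (SML slope) = (19.72% − 8.24%) / (1.91 − 0.63) = 11.48% / 1.28 = 8.9688%
R_f (intercept) = 8.24% − 0.63 × 8.9688% = 2.5897%
E(R_Jessop) = R_f + β × MRP = 2.5897% + 2.42 × 8.9688% = 24.29%

24.29%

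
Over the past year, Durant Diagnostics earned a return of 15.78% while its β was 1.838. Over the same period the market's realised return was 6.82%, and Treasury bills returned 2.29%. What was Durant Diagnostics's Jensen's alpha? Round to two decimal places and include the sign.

+5.16%

Market excess return = 6.82% − 2.29% = 4.53%
CAPM benchmark = R_f + β(R_m − R_f) = 2.29% + 1.838 × 4.53% = 10.61614%
α = actual − benchmark = 15.78% − 10.61614% = +5.16%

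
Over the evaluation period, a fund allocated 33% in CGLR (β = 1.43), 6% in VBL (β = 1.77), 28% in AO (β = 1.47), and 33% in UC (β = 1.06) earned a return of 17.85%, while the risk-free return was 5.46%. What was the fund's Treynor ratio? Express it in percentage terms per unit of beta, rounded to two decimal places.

9.25%

β_P = 0.33×1.43 + 0.06×1.77 + 0.28×1.47 + 0.33×1.06 = 1.3395
Treynor = (R_P − R_f) / β_P = (17.85% − 5.46%) / 1.3395 = 12.39% / 1.3395 = 9.25%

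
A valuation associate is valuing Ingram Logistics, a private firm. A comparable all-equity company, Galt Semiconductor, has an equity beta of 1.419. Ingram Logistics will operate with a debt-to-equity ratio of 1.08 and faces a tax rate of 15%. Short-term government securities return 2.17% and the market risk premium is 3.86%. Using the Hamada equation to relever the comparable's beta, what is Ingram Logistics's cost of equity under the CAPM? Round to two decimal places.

12.68%

β_L = β_U × [1 + (1 − t)(D/E)] = 1.419 × [1 + (1 − 0.15) × 1.08]
    = 1.419 × [1 + 0.85 × 1.08] = 1.419 × 1.9180 = 2.7216
E(R) = R_f + β_L × MRP = 2.17% + 2.7216 × 3.86% = 12.68%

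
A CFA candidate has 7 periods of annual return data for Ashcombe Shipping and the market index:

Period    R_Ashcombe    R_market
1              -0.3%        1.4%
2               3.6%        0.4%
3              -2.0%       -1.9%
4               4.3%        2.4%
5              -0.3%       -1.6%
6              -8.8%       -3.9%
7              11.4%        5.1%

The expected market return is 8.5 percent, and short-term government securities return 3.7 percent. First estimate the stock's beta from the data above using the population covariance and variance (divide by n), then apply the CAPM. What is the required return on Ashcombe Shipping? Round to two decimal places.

12.99%

Mean R_i = (-0.3 + 3.6 − 2.0 + 4.3 − 0.3 − 8.8 + 11.4) / 7 = 1.1286%
Mean R_m = (1.4 + 0.4 − 1.9 + 2.4 − 1.6 − 3.9 + 5.1) / 7 = 0.2714%
Σ(R_i − R̄_i)(R_m − R̄_m) = 105.9357  ⇒  Cov = 105.9357 / 7 = 15.1337
Σ(R_m − R̄_m)² = 54.7543  ⇒  Var(R_m) = 54.7543 / 7 = 7.8220
β = Cov / Var(R_m) = 15.1337 / 7.8220 = 1.9348
MRP = 8.5% − 3.7% = 4.80%
E(R) = R_f + β × MRP = 3.7% + 1.9348 × 4.8% = 12.99%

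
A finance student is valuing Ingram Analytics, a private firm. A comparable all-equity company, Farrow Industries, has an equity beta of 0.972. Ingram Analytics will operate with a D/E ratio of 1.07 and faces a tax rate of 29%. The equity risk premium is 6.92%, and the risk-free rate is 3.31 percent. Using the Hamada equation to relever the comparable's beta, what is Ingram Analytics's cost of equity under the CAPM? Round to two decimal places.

β_L = β_U × [1 + (1 − t)(D/E)] = 0.972 × [1 + (1 − 0.29) × 1.07]
    = 0.972 × [1 + 0.71 × 1.07] = 0.972 × 1.7597 = 1.7104
E(R) = R_f + β_L × MRP = 3.31% + 1.7104 × 6.92% = 15.15%

15.15%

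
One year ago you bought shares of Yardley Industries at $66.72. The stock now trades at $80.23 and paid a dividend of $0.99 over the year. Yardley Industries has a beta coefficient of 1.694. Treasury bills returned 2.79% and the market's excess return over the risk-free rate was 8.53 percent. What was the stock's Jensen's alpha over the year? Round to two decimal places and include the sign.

Realised HPR = (P1 + D1 − P0) / P0 = (80.23 + 0.99 − 66.72) / 66.72 = 14.50 / 66.72 = 21.7326%
CAPM required = R_f + β·MRP = 2.79% + 1.694 × 8.53% = 17.23982%
α = realised − required = 21.7326% − 17.23982% = +4.49%

+4.49%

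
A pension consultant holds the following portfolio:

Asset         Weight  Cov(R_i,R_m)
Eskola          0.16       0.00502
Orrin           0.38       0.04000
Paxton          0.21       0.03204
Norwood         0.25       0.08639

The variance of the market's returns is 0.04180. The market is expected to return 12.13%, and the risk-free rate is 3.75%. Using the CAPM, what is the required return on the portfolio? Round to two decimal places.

12.64%

β_Eskola = 0.00502 / 0.04180 = 0.1201
β_Orrin = 0.04000 / 0.04180 = 0.9569
β_Paxton = 0.03204 / 0.04180 = 0.7665
β_Norwood = 0.08639 / 0.04180 = 2.0667
β_P = Σ w_i β_i = 0.16×0.1201 + 0.38×0.9569 + 0.21×0.7665 + 0.25×2.0667 = 1.0605
MRP = 12.13% − 3.75% = 8.38%
E(R_P) = R_f + β_P × MRP = 3.75% + 1.0605 × 8.38% = 12.64%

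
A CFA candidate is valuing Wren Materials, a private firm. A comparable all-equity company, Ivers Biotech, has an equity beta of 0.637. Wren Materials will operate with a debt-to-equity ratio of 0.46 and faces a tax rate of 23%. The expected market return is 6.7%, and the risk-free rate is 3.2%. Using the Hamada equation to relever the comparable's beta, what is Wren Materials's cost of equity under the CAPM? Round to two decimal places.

6.22%

β_L = β_U × [1 + (1 − t)(D/E)] = 0.637 × [1 + (1 − 0.23) × 0.46]
    = 0.637 × [1 + 0.77 × 0.46] = 0.637 × 1.3542 = 0.8626
MRP = 6.7% − 3.2% = 3.50%
E(R) = R_f + β_L × MRP = 3.2% + 0.8626 × 3.5% = 6.22%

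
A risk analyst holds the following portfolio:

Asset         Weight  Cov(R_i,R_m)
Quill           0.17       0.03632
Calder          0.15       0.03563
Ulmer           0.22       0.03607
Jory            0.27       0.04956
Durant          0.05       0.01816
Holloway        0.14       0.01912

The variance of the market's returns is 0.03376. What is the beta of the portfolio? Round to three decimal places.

β_Quill = 0.03632 / 0.03376 = 1.0758
β_Calder = 0.03563 / 0.03376 = 1.0554
β_Ulmer = 0.03607 / 0.03376 = 1.0684
β_Jory = 0.04956 / 0.03376 = 1.4680
β_Durant = 0.01816 / 0.03376 = 0.5379
β_Holloway = 0.01912 / 0.03376 = 0.5664
β_P = Σ w_i β_i = 0.17×1.0758 + 0.15×1.0554 + 0.22×1.0684 + 0.27×1.4680 + 0.05×0.5379 + 0.14×0.5664 = 1.0788

1.079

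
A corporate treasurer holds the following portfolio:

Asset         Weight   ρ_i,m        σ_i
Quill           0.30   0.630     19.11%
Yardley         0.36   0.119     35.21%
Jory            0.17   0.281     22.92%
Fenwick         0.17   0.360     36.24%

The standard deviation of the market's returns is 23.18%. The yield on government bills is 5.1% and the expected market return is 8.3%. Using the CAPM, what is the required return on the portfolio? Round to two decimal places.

β_Quill = 0.630 × 19.11% / 23.18% = 0.5194
β_Yardley = 0.119 × 35.21% / 23.18% = 0.1808
β_Jory = 0.281 × 22.92% / 23.18% = 0.2778
β_Fenwick = 0.360 × 36.24% / 23.18% = 0.5628
β_P = Σ w_i β_i = 0.30×0.5194 + 0.36×0.1808 + 0.17×0.2778 + 0.17×0.5628 = 0.3638
MRP = 8.3% − 5.1% = 3.20%
E(R_P) = R_f + β_P × MRP = 5.1% + 0.3638 × 3.2% = 6.26%

6.26%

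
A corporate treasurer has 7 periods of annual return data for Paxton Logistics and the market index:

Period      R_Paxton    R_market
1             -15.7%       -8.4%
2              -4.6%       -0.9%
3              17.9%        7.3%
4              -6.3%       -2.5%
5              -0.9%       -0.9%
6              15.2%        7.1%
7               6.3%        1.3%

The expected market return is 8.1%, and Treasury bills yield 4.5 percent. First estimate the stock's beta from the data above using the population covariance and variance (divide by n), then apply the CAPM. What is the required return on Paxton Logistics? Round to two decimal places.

Mean R_i = (-15.7 − 4.6 + 17.9 − 6.3 − 0.9 + 15.2 + 6.3) / 7 = 1.7000%
Mean R_m = (-8.4 − 0.9 + 7.3 − 2.5 − 0.9 + 7.1 + 1.3) / 7 = 0.4286%
Σ(R_i − R̄_i)(R_m − R̄_m) = 394.2600  ⇒  Cov = 394.2600 / 7 = 56.3229
Σ(R_m − R̄_m)² = 182.5343  ⇒  Var(R_m) = 182.5343 / 7 = 26.0763
β = Cov / Var(R_m) = 56.3229 / 26.0763 = 2.1599
MRP = 8.1% − 4.5% = 3.60%
E(R) = R_f + β × MRP = 4.5% + 2.1599 × 3.6% = 12.28%

12.28%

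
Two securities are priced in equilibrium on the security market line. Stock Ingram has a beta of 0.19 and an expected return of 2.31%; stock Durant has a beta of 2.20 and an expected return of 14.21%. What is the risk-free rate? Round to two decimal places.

1.19%

Both satisfy E(R) = R_f + β·MRP, so the slope of the SML is
MRP = (14.21% − 2.31%) / (2.20 − 0.19) = 11.90% / 2.01 = 5.9204%
R_f = E(R_Ingram) − β_Ingram·MRP = 2.31% − 0.19 × 5.9204% = 1.1851%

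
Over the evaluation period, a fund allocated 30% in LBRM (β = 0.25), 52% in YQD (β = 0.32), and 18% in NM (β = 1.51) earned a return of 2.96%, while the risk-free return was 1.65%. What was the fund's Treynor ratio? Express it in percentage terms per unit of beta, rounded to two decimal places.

2.55%

β_P = 0.30×0.25 + 0.52×0.32 + 0.18×1.51 = 0.5132
Treynor = (R_P − R_f) / β_P = (2.96% − 1.65%) / 0.5132 = 1.31% / 0.5132 = 2.55%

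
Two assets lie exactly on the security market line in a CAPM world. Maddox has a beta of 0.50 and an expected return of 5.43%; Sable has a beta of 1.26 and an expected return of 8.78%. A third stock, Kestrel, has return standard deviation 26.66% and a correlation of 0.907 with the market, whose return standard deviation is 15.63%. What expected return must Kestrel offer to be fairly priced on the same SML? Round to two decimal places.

MRP = (8.78% − 5.43%) / (1.26 − 0.50) = 4.4079%
R_f = 5.43% − 0.50 × 4.4079% = 3.2261%
β_Kestrel = ρ·σ_i/σ_m = 0.907 × 26.66 / 15.63 = 1.5471
E(R_Kestrel) = R_f + β × MRP = 3.2261% + 1.5471 × 4.4079% = 10.05%

10.05%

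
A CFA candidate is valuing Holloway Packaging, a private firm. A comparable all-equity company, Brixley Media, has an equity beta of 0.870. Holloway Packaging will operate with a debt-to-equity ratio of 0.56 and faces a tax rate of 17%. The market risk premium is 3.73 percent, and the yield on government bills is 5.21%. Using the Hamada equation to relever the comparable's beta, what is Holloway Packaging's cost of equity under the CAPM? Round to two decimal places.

9.96%

β_L = β_U × [1 + (1 − t)(D/E)] = 0.870 × [1 + (1 − 0.17) × 0.56]
    = 0.870 × [1 + 0.83 × 0.56] = 0.870 × 1.4648 = 1.2744
E(R) = R_f + β_L × MRP = 5.21% + 1.2744 × 3.73% = 9.96%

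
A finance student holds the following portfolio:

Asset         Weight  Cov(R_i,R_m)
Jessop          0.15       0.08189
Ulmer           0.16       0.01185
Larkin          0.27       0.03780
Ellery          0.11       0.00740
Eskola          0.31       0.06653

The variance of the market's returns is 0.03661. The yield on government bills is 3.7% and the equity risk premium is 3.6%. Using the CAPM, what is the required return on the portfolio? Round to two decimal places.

8.21%

β_Jessop = 0.08189 / 0.03661 = 2.2368
β_Ulmer = 0.01185 / 0.03661 = 0.3237
β_Larkin = 0.03780 / 0.03661 = 1.0325
β_Ellery = 0.00740 / 0.03661 = 0.2021
β_Eskola = 0.06653 / 0.03661 = 1.8173
β_P = Σ w_i β_i = 0.15×2.2368 + 0.16×0.3237 + 0.27×1.0325 + 0.11×0.2021 + 0.31×1.8173 = 1.2517
E(R_P) = R_f + β_P × MRP = 3.7% + 1.2517 × 3.6% = 8.21%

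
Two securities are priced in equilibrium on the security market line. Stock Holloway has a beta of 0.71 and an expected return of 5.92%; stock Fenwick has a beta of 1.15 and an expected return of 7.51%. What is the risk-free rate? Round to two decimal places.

3.35%

Both satisfy E(R) = R_f + β·MRP, so the slope of the SML is
MRP = (7.51% − 5.92%) / (1.15 − 0.71) = 1.59% / 0.44 = 3.6136%
R_f = E(R_Holloway) − β_Holloway·MRP = 5.92% − 0.71 × 3.6136% = 3.3543%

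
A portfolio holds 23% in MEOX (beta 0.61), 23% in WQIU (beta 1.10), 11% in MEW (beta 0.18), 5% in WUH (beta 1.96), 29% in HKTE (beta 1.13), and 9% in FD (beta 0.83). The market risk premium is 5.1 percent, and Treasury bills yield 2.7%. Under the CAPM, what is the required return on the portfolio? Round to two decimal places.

β_P = Σ w_i β_i = 0.23×0.61 + 0.23×1.10 + 0.11×0.18 + 0.05×1.96 + 0.29×1.13 + 0.09×0.83 = 0.9135
E(R_P) = R_f + β_P × MRP = 2.7% + 0.9135 × 5.1% = 7.36%

7.36%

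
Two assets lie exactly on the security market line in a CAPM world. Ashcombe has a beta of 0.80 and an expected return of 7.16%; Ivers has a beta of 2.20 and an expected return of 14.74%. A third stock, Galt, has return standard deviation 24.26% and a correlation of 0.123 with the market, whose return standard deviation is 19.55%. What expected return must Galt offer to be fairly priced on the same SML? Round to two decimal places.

MRP = (14.74% − 7.16%) / (2.20 − 0.80) = 5.4143%
R_f = 7.16% − 0.80 × 5.4143% = 2.8286%
β_Galt = ρ·σ_i/σ_m = 0.123 × 24.26 / 19.55 = 0.1526
E(R_Galt) = R_f + β × MRP = 2.8286% + 0.1526 × 5.4143% = 3.65%

3.65%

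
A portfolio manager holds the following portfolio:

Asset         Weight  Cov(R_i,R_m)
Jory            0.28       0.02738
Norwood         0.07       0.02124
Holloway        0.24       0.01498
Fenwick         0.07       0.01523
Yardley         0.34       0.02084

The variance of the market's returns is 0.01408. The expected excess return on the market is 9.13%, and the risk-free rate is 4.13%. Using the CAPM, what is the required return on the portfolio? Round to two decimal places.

17.68%

β_Jory = 0.02738 / 0.01408 = 1.9446
β_Norwood = 0.02124 / 0.01408 = 1.5085
β_Holloway = 0.01498 / 0.01408 = 1.0639
β_Fenwick = 0.01523 / 0.01408 = 1.0817
β_Yardley = 0.02084 / 0.01408 = 1.4801
β_P = Σ w_i β_i = 0.28×1.9446 + 0.07×1.5085 + 0.24×1.0639 + 0.07×1.0817 + 0.34×1.4801 = 1.4844
E(R_P) = R_f + β_P × MRP = 4.13% + 1.4844 × 9.13% = 17.68%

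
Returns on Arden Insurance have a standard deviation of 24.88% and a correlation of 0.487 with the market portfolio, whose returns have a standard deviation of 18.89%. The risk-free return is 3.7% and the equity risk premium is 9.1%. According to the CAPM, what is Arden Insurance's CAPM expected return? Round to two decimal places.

9.54%

β = ρ × σ_i / σ_m = 0.487 × 24.88% / 18.89% = 0.6414
E(R) = 3.7% + 0.6414 × 9.1% = 9.54%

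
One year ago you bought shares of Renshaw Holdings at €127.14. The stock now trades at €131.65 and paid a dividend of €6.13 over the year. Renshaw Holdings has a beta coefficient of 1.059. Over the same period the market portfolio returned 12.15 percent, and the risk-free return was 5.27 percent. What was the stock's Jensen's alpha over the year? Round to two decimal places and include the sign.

Realised HPR = (P1 + D1 − P0) / P0 = (131.65 + 6.13 − 127.14) / 127.14 = 10.64 / 127.14 = 8.3687%
MRP = 12.15% − 5.27% = 6.88%
CAPM required = R_f + β·MRP = 5.27% + 1.059 × 6.88% = 12.55592%
α = realised − required = 8.3687% − 12.55592% = -4.19%

-4.19%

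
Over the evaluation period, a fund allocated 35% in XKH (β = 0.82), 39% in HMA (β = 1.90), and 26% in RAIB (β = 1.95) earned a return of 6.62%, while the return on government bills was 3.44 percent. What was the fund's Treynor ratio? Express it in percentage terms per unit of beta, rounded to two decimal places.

2.07%

β_P = 0.35×0.82 + 0.39×1.90 + 0.26×1.95 = 1.5350
Treynor = (R_P − R_f) / β_P = (6.62% − 3.44%) / 1.5350 = 3.18% / 1.5350 = 2.07%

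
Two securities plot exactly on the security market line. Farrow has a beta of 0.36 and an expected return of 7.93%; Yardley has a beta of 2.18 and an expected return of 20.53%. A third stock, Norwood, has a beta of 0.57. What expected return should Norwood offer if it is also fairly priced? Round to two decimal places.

MRP (SML slope) = (20.53% − 7.93%) / (2.18 − 0.36) = 12.60% / 1.82 = 6.9231%
R_f (intercept) = 7.93% − 0.36 × 6.9231% = 5.4377%
E(R_Norwood) = R_f + β × MRP = 5.4377% + 0.57 × 6.9231% = 9.38%

9.38%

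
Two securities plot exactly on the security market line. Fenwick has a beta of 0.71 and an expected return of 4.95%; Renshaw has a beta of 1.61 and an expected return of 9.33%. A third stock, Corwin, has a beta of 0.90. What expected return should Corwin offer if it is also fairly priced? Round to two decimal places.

MRP (SML slope) = (9.33% − 4.95%) / (1.61 − 0.71) = 4.38% / 0.90 = 4.8667%
R_f (intercept) = 4.95% − 0.71 × 4.8667% = 1.4946%
E(R_Corwin) = R_f + β × MRP = 1.4946% + 0.90 × 4.8667% = 5.87%

5.87%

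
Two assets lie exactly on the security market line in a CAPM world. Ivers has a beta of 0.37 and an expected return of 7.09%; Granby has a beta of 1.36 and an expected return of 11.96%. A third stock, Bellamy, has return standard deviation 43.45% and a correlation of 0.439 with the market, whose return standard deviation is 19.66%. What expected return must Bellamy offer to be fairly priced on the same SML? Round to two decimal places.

MRP = (11.96% − 7.09%) / (1.36 − 0.37) = 4.9192%
R_f = 7.09% − 0.37 × 4.9192% = 5.2699%
β_Bellamy = ρ·σ_i/σ_m = 0.439 × 43.45 / 19.66 = 0.9702
E(R_Bellamy) = R_f + β × MRP = 5.2699% + 0.9702 × 4.9192% = 10.04%

10.04%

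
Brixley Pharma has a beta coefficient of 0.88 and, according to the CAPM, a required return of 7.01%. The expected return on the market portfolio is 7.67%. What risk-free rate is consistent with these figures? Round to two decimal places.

E(R) = R_f + β(E(R_m) − R_f) = R_f(1 − β) + β·E(R_m)
7.01% = R_f × (1 − 0.88) + 0.88 × 7.67%
7.01% = R_f × 0.12 + 6.7496%
R_f = (7.01% − 6.7496%) / 0.12 = 2.17%

2.17%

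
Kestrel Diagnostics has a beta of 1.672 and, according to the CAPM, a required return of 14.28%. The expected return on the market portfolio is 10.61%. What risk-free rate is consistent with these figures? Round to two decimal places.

E(R) = R_f + β(E(R_m) − R_f) = R_f(1 − β) + β·E(R_m)
14.28% = R_f × (1 − 1.672) + 1.672 × 10.61%
14.28% = R_f × -0.672 + 17.73992%
R_f = (14.28% − 17.73992%) / -0.672 = 5.15%

5.15%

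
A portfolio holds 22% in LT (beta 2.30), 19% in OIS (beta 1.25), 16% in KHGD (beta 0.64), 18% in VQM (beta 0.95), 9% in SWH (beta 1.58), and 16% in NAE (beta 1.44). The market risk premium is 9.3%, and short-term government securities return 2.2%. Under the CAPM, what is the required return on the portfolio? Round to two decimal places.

β_P = Σ w_i β_i = 0.22×2.30 + 0.19×1.25 + 0.16×0.64 + 0.18×0.95 + 0.09×1.58 + 0.16×1.44 = 1.3895
E(R_P) = R_f + β_P × MRP = 2.2% + 1.3895 × 9.3% = 15.12%

15.12%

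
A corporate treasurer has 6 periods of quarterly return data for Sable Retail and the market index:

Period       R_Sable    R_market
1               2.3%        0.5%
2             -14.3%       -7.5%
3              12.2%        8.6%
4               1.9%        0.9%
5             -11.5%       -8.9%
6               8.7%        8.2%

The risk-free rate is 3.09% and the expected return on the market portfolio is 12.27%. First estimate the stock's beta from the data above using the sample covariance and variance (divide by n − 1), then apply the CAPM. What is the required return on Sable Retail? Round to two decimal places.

15.97%

Mean R_i = (2.3 − 14.3 + 12.2 + 1.9 − 11.5 + 8.7) / 6 = -0.1167%
Mean R_m = (0.5 − 7.5 + 8.6 + 0.9 − 8.9 + 8.2) / 6 = 0.3000%
Σ(R_i − R̄_i)(R_m − R̄_m) = 388.9300  ⇒  Cov = 388.9300 / 5 = 77.7860
Σ(R_m − R̄_m)² = 277.1800  ⇒  Var(R_m) = 277.1800 / 5 = 55.4360
β = Cov / Var(R_m) = 77.7860 / 55.4360 = 1.4032
MRP = 12.27% − 3.09% = 9.18%
E(R) = R_f + β × MRP = 3.09% + 1.4032 × 9.18% = 15.97%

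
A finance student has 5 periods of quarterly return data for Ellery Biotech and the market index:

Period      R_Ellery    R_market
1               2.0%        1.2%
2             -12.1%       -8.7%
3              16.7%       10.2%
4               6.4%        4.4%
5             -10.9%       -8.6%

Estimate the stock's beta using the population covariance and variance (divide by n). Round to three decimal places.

1.462

Mean R_i = (2.0 − 12.1 + 16.7 + 6.4 − 10.9) / 5 = 0.4200%
Mean R_m = (1.2 − 8.7 + 10.2 + 4.4 − 8.6) / 5 = -0.3000%
Σ(R_i − R̄_i)(R_m − R̄_m) = 400.5400  ⇒  Cov = 400.5400 / 5 = 80.1080
Σ(R_m − R̄_m)² = 274.0400  ⇒  Var(R_m) = 274.0400 / 5 = 54.8080
β = Cov / Var(R_m) = 80.1080 / 54.8080 = 1.4616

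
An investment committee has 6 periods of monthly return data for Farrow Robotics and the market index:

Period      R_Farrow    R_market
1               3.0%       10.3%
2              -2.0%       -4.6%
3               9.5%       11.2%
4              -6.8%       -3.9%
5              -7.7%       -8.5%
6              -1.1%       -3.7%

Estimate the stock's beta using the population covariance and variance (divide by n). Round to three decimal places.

Mean R_i = (3.0 − 2.0 + 9.5 − 6.8 − 7.7 − 1.1) / 6 = -0.8500%
Mean R_m = (10.3 − 4.6 + 11.2 − 3.9 − 8.5 − 3.7) / 6 = 0.1333%
Σ(R_i − R̄_i)(R_m − R̄_m) = 243.2200  ⇒  Cov = 243.2200 / 6 = 40.5367
Σ(R_m − R̄_m)² = 353.7333  ⇒  Var(R_m) = 353.7333 / 6 = 58.9556
β = Cov / Var(R_m) = 40.5367 / 58.9556 = 0.6876

0.688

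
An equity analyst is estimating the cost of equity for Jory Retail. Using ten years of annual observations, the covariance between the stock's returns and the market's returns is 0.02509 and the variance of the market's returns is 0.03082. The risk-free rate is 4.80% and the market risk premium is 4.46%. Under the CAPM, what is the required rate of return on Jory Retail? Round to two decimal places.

β = Cov(R_i, R_m) / Var(R_m) = 0.02509 / 0.03082 = 0.8141
E(R) = R_f + β × MRP = 4.80% + 0.8141 × 4.46% = 8.43%

8.43%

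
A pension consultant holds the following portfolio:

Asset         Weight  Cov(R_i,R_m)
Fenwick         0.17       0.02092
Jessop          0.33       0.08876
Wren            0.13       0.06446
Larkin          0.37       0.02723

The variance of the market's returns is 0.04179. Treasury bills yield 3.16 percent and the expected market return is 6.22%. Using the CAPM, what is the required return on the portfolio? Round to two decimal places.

6.92%

β_Fenwick = 0.02092 / 0.04179 = 0.5006
β_Jessop = 0.08876 / 0.04179 = 2.1240
β_Wren = 0.06446 / 0.04179 = 1.5425
β_Larkin = 0.02723 / 0.04179 = 0.6516
β_P = Σ w_i β_i = 0.17×0.5006 + 0.33×2.1240 + 0.13×1.5425 + 0.37×0.6516 = 1.2276
MRP = 6.22% − 3.16% = 3.06%
E(R_P) = R_f + β_P × MRP = 3.16% + 1.2276 × 3.06% = 6.92%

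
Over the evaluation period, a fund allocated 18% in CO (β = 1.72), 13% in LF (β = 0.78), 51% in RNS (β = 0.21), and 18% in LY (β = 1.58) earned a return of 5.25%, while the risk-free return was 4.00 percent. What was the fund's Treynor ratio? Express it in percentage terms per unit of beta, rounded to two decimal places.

1.56%

β_P = 0.18×1.72 + 0.13×0.78 + 0.51×0.21 + 0.18×1.58 = 0.8025
Treynor = (R_P − R_f) / β_P = (5.25% − 4.00%) / 0.8025 = 1.25% / 0.8025 = 1.56%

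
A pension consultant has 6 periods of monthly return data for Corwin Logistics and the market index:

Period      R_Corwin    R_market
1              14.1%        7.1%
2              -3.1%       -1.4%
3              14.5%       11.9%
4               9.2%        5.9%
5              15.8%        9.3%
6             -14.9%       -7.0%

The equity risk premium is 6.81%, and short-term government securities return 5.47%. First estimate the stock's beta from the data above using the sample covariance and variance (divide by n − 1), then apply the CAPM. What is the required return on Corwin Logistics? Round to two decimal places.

17.01%

Mean R_i = (14.1 − 3.1 + 14.5 + 9.2 + 15.8 − 14.9) / 6 = 5.9333%
Mean R_m = (7.1 − 1.4 + 11.9 + 5.9 + 9.3 − 7.0) / 6 = 4.3000%
Σ(R_i − R̄_i)(R_m − R̄_m) = 429.4400  ⇒  Cov = 429.4400 / 5 = 85.8880
Σ(R_m − R̄_m)² = 253.3400  ⇒  Var(R_m) = 253.3400 / 5 = 50.6680
β = Cov / Var(R_m) = 85.8880 / 50.6680 = 1.6951
E(R) = R_f + β × MRP = 5.47% + 1.6951 × 6.81% = 17.01%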